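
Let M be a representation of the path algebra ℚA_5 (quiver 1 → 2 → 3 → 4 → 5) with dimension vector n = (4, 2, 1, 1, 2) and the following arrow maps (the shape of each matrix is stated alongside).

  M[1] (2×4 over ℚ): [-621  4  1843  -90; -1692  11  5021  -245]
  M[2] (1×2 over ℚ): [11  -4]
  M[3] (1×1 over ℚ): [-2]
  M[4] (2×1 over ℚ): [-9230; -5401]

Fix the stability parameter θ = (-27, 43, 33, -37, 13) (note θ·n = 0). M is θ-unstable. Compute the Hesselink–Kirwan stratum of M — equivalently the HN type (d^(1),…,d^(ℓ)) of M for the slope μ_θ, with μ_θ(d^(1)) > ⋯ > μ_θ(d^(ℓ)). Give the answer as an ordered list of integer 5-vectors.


Interval decomposition of M: I[1,1]^2, I[1,2], I[1,5], I[5,5].
HN type (ℓ=3): μ^(1)=43; μ^(2)=13; μ^(3)=-27

((0, 1, 0, 0, 0); (0, 1, 1, 1, 2); (4, 0, 0, 0, 0))


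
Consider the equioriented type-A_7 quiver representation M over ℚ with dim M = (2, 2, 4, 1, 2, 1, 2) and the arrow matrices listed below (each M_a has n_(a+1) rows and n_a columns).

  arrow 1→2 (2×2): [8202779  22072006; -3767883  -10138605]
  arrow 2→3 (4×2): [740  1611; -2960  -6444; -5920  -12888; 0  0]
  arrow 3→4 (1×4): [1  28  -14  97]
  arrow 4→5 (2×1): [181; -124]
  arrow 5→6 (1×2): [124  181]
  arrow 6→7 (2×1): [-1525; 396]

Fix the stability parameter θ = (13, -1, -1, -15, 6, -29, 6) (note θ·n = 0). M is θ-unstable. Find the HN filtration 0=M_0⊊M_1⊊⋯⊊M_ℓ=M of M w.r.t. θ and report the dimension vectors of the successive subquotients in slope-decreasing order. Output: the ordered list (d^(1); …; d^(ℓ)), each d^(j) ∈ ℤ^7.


Barcode: M ≅ I[1,2], I[1,5], I[3,3]^3, I[5,7], I[7,7]. HN layers by μ_θ (3 steps, strictly decreasing):
  μ^(1)=6; μ^(2)=-1; μ^(3)=-23/2

((1, 1, 0, 0, 1, 0, 2); (1, 1, 4, 1, 0, 0, 0); (0, 0, 0, 0, 1, 1, 0))


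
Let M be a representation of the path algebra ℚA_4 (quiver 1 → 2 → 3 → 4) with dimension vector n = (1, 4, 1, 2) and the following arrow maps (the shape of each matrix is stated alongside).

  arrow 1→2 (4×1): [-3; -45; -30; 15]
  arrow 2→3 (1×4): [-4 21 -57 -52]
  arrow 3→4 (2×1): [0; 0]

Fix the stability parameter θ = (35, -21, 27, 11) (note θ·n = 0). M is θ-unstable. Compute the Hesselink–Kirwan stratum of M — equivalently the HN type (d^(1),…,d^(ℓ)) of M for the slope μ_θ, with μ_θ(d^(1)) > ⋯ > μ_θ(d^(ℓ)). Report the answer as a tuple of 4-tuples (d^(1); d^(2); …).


Via rank(M_{q-1}∘⋯∘M_p): M ≅ I[1,3], I[2,2]^3, I[4,4]^2.
μ_θ-semistable layers: μ^(1)=27; μ^(2)=11; μ^(3)=7; μ^(4)=-21

((0, 0, 1, 0); (0, 0, 0, 2); (1, 1, 0, 0); (0, 3, 0, 0))


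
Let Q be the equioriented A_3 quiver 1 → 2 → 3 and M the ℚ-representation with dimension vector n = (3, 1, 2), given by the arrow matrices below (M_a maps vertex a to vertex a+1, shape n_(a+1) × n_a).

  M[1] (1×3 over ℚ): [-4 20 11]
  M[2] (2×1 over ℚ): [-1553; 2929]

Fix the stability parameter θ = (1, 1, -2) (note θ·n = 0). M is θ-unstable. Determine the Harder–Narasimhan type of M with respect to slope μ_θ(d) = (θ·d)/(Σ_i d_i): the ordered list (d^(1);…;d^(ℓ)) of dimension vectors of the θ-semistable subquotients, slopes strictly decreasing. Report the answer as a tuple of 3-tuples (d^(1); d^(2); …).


Interval decomposition of M: I[1,1]^2, I[1,3], I[3,3].
HN type (ℓ=3): μ^(1)=1; μ^(2)=0; μ^(3)=-2

((2, 0, 0); (1, 1, 1); (0, 0, 1))


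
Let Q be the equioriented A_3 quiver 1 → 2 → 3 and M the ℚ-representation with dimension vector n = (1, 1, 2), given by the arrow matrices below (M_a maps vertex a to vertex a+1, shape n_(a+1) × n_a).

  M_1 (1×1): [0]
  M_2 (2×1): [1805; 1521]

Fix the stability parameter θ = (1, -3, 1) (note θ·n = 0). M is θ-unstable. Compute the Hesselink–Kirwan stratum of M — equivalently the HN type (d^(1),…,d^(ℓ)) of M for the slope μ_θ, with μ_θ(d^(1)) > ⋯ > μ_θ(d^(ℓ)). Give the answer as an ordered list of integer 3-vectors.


Via rank(M_{q-1}∘⋯∘M_p): M ≅ I[1,1], I[2,3], I[3,3].
μ_θ-semistable layers: μ^(1)=1; μ^(2)=-3

((1, 0, 2); (0, 1, 0))


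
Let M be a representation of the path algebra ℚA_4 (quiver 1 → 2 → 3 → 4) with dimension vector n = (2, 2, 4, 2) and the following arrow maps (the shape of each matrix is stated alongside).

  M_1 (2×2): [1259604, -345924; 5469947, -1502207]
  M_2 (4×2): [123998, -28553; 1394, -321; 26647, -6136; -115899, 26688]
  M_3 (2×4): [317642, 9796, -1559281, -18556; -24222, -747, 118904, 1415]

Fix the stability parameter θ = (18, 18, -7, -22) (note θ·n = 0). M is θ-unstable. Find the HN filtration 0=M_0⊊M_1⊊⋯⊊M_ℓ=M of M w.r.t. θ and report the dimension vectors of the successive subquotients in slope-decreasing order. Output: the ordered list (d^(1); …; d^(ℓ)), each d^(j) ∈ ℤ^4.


Interval decomposition of M: I[1,1], I[1,4], I[2,4], I[3,3]^2.
HN type (ℓ=4): μ^(1)=18; μ^(2)=7/4; μ^(3)=-11/3; μ^(4)=-7

((1, 0, 0, 0); (1, 1, 1, 1); (0, 1, 1, 1); (0, 0, 2, 0))


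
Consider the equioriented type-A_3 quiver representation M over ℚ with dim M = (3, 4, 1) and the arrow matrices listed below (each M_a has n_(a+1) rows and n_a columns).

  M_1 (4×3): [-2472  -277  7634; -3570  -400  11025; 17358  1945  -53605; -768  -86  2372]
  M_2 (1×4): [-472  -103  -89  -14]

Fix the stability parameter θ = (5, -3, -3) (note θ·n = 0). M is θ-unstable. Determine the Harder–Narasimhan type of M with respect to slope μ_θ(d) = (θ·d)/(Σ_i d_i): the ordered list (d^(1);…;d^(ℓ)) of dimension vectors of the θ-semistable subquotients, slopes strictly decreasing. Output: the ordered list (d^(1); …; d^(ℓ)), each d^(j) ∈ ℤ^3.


Via rank(M_{q-1}∘⋯∘M_p): M ≅ I[1,1], I[1,2], I[1,3], I[2,2]^2.
μ_θ-semistable layers: μ^(1)=5; μ^(2)=1; μ^(3)=-1/3; μ^(4)=-3

((1, 0, 0); (1, 1, 0); (1, 1, 1); (0, 2, 0))


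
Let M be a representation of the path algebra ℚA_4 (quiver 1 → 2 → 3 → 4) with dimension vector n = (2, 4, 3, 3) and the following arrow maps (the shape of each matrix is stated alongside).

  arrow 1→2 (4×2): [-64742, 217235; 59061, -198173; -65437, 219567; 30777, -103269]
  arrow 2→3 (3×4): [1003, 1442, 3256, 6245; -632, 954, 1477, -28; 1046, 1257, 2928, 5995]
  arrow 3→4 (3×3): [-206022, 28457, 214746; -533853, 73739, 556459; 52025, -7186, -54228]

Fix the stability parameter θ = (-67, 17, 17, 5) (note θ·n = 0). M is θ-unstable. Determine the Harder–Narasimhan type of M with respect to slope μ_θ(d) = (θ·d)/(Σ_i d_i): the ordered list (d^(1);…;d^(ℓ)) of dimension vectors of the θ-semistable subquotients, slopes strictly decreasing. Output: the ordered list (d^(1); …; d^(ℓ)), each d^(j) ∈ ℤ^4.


Interval decomposition of M: I[1,4]^2, I[2,2], I[2,4].
HN type (ℓ=3): μ^(1)=17; μ^(2)=13; μ^(3)=-67

((0, 1, 0, 0); (0, 3, 3, 3); (2, 0, 0, 0))


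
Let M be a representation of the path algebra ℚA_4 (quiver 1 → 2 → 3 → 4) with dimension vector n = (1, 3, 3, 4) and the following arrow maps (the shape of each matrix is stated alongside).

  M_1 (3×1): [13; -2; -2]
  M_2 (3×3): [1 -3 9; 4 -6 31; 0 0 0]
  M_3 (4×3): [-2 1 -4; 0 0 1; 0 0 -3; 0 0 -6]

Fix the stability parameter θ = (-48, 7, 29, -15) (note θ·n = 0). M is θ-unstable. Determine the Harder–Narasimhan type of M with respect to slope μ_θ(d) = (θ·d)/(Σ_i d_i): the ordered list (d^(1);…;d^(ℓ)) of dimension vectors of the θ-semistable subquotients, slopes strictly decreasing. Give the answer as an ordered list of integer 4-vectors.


Via rank(M_{q-1}∘⋯∘M_p): M ≅ I[1,3], I[2,2], I[2,4], I[3,4], I[4,4]^2.
μ_θ-semistable layers: μ^(1)=29; μ^(2)=7; μ^(3)=-15; μ^(4)=-48

((0, 0, 1, 0); (0, 3, 2, 2); (0, 0, 0, 2); (1, 0, 0, 0))


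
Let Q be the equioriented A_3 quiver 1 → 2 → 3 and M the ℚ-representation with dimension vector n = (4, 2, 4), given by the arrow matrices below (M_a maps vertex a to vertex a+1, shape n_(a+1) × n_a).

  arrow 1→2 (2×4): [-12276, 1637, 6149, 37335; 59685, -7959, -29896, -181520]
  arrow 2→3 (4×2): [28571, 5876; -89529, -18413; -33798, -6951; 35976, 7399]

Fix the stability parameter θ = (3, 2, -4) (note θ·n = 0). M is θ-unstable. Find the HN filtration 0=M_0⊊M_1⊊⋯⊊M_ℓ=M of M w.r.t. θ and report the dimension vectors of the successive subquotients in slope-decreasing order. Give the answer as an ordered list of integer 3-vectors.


Interval decomposition of M: I[1,1]^2, I[1,3]^2, I[3,3]^2.
HN type (ℓ=3): μ^(1)=3; μ^(2)=1/3; μ^(3)=-4

((2, 0, 0); (2, 2, 2); (0, 0, 2))


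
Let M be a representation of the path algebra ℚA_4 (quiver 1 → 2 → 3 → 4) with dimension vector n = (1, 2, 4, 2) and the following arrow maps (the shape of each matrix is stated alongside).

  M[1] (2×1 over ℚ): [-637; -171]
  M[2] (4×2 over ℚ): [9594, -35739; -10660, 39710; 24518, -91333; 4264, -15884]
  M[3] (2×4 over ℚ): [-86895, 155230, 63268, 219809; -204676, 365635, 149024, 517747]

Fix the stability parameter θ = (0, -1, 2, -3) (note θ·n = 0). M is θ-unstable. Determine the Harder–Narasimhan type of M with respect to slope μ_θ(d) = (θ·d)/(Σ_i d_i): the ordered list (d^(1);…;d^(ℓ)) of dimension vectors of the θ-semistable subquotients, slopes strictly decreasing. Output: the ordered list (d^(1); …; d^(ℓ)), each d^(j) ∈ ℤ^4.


Via rank(M_{q-1}∘⋯∘M_p): M ≅ I[1,4], I[2,2], I[3,3]^2, I[3,4].
μ_θ-semistable layers: μ^(1)=2; μ^(2)=-1/2; μ^(3)=-1

((0, 0, 2, 0); (1, 1, 2, 2); (0, 1, 0, 0))


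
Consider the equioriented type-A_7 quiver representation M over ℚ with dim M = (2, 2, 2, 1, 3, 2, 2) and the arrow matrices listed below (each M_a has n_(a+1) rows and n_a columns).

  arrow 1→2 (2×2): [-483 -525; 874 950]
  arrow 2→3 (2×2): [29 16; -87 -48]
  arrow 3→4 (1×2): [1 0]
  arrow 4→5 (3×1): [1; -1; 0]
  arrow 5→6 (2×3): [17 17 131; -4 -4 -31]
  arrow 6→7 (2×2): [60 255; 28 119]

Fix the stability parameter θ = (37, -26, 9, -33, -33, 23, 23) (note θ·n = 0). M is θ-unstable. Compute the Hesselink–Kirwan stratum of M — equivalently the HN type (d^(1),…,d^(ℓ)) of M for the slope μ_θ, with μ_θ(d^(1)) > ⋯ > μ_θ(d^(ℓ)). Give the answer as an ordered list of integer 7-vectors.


Via rank(M_{q-1}∘⋯∘M_p): M ≅ I[1,1], I[1,5], I[2,2], I[3,3], I[5,6], I[5,7], I[7,7].
μ_θ-semistable layers: μ^(1)=37; μ^(2)=23; μ^(3)=9; μ^(4)=-46/5; μ^(5)=-26; μ^(6)=-33

((1, 0, 0, 0, 0, 0, 0); (0, 0, 0, 0, 0, 2, 2); (0, 0, 1, 0, 0, 0, 0); (1, 1, 1, 1, 1, 0, 0); (0, 1, 0, 0, 0, 0, 0); (0, 0, 0, 0, 2, 0, 0))


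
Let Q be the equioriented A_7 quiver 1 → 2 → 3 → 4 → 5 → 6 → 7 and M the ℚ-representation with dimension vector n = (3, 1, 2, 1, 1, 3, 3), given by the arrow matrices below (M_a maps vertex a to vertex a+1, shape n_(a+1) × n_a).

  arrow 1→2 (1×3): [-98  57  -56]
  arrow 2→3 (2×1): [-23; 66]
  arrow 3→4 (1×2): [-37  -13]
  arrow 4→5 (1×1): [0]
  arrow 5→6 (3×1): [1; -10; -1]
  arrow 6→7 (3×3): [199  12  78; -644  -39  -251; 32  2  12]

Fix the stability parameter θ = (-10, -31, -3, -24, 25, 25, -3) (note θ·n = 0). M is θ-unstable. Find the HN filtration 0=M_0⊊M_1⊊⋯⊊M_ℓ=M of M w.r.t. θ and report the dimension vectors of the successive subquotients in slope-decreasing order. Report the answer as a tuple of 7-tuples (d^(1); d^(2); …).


Interval decomposition of M: I[1,1]^2, I[1,4], I[3,3], I[5,7], I[6,7]^2.
HN type (ℓ=6): μ^(1)=47/3; μ^(2)=11; μ^(3)=-3; μ^(4)=-10; μ^(5)=-27/2; μ^(6)=-41/2

((0, 0, 0, 0, 1, 1, 1); (0, 0, 0, 0, 0, 2, 2); (0, 0, 1, 0, 0, 0, 0); (2, 0, 0, 0, 0, 0, 0); (0, 0, 1, 1, 0, 0, 0); (1, 1, 0, 0, 0, 0, 0))


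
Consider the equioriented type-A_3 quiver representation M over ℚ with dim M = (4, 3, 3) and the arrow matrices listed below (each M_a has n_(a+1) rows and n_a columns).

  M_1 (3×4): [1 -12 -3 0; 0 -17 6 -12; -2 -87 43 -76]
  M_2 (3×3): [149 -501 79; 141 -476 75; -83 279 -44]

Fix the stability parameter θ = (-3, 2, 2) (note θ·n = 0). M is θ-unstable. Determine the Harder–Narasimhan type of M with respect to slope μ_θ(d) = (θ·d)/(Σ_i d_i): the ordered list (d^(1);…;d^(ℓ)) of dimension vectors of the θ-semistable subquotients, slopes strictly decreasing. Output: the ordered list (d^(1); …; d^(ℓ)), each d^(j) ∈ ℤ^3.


Barcode: M ≅ I[1,1], I[1,3]^3. HN layers by μ_θ (2 steps, strictly decreasing):
  μ^(1)=2; μ^(2)=-3

((0, 3, 3); (4, 0, 0))


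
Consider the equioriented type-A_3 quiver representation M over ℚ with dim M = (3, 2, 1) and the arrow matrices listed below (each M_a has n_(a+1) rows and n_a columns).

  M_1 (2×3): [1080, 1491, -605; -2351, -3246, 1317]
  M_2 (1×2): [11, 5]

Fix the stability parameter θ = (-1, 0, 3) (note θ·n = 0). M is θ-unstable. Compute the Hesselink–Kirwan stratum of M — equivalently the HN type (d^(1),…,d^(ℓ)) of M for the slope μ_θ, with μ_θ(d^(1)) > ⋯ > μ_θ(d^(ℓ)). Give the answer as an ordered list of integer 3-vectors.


Interval decomposition of M: I[1,1], I[1,2], I[1,3].
HN type (ℓ=3): μ^(1)=3; μ^(2)=0; μ^(3)=-1

((0, 0, 1); (0, 2, 0); (3, 0, 0))


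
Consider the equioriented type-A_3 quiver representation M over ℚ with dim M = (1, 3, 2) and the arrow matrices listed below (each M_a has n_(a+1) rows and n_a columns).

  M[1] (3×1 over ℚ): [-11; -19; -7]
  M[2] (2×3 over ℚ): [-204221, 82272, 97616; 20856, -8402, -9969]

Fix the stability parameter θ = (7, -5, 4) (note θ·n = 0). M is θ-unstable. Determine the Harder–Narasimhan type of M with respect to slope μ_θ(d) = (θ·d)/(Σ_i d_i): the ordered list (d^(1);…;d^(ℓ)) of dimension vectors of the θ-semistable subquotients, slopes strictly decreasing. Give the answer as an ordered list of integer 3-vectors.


Barcode: M ≅ I[1,3], I[2,2], I[2,3]. HN layers by μ_θ (3 steps, strictly decreasing):
  μ^(1)=4; μ^(2)=1; μ^(3)=-5

((0, 0, 2); (1, 1, 0); (0, 2, 0))


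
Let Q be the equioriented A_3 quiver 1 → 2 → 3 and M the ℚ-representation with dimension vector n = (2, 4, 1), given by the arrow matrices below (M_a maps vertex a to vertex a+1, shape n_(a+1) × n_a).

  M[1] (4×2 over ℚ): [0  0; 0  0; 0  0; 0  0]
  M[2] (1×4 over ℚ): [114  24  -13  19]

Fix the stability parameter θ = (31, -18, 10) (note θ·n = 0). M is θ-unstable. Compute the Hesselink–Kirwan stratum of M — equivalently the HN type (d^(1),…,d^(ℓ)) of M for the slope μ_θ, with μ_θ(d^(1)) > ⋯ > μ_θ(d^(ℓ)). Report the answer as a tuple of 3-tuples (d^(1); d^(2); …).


Via rank(M_{q-1}∘⋯∘M_p): M ≅ I[1,1]^2, I[2,2]^3, I[2,3].
μ_θ-semistable layers: μ^(1)=31; μ^(2)=10; μ^(3)=-18

((2, 0, 0); (0, 0, 1); (0, 4, 0))


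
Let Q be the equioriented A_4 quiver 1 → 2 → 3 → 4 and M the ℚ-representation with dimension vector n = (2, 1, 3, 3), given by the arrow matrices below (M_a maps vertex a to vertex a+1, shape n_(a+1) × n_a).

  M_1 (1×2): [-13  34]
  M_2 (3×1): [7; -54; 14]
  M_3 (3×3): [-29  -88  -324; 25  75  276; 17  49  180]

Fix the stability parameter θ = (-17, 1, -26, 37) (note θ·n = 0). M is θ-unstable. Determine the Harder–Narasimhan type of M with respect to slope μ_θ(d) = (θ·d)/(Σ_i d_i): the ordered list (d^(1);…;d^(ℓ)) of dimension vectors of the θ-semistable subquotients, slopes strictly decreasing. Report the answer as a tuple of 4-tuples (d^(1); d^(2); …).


Interval decomposition of M: I[1,1], I[1,4], I[3,3], I[3,4], I[4,4].
HN type (ℓ=4): μ^(1)=37; μ^(2)=-25/2; μ^(3)=-17; μ^(4)=-26

((0, 0, 0, 3); (0, 1, 1, 0); (2, 0, 0, 0); (0, 0, 2, 0))


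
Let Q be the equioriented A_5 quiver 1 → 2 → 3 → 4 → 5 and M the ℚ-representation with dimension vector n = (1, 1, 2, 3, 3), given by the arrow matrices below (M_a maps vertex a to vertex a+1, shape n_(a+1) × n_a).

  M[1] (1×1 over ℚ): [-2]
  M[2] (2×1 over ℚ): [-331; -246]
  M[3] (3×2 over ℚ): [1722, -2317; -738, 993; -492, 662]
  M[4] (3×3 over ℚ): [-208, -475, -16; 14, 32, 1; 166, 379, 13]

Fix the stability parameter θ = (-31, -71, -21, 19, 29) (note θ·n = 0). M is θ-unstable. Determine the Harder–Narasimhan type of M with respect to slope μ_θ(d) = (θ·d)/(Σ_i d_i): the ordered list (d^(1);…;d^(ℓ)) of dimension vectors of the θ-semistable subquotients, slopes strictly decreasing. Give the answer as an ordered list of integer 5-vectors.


Barcode: M ≅ I[1,3], I[3,5], I[4,4], I[4,5], I[5,5]. HN layers by μ_θ (4 steps, strictly decreasing):
  μ^(1)=29; μ^(2)=19; μ^(3)=-21; μ^(4)=-51

((0, 0, 0, 0, 3); (0, 0, 0, 3, 0); (0, 0, 2, 0, 0); (1, 1, 0, 0, 0))


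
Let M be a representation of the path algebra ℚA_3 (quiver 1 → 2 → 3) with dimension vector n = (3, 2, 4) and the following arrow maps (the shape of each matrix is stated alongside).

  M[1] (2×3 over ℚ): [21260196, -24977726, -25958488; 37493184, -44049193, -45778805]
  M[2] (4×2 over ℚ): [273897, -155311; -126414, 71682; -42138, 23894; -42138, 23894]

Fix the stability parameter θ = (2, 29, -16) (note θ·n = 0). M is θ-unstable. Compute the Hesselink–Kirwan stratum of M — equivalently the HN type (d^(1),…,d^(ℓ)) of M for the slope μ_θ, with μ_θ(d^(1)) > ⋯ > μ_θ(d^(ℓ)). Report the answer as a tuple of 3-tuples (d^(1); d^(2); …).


Via rank(M_{q-1}∘⋯∘M_p): M ≅ I[1,1], I[1,2], I[1,3], I[3,3]^3.
μ_θ-semistable layers: μ^(1)=29; μ^(2)=13/2; μ^(3)=2; μ^(4)=-16

((0, 1, 0); (0, 1, 1); (3, 0, 0); (0, 0, 3))


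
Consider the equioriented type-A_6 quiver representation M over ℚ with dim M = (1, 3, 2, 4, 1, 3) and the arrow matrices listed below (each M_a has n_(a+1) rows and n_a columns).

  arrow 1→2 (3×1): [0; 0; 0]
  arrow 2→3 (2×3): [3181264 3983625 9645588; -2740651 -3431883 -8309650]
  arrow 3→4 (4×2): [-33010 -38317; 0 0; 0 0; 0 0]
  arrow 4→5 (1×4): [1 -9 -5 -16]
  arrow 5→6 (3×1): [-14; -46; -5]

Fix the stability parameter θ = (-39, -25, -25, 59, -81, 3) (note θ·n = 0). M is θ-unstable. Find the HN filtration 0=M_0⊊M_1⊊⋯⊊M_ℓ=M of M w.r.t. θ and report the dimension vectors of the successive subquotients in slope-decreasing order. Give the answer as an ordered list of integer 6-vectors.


Interval decomposition of M: I[1,1], I[2,2], I[2,3], I[2,6], I[4,4]^3, I[6,6]^2.
HN type (ℓ=5): μ^(1)=59; μ^(2)=3; μ^(3)=-11; μ^(4)=-25; μ^(5)=-39

((0, 0, 0, 3, 0, 0); (0, 0, 0, 0, 0, 3); (0, 0, 0, 1, 1, 0); (0, 3, 2, 0, 0, 0); (1, 0, 0, 0, 0, 0))


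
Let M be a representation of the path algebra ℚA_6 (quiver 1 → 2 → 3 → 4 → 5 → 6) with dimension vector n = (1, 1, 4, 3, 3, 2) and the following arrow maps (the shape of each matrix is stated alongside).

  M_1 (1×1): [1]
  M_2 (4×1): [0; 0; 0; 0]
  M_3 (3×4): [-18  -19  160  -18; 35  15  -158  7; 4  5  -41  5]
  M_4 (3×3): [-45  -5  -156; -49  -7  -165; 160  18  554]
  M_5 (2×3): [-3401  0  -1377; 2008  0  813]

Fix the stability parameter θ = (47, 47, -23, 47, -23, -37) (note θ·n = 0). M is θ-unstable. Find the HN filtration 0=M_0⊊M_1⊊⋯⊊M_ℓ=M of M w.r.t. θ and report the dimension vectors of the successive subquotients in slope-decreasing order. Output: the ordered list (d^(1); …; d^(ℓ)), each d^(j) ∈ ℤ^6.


Barcode: M ≅ I[1,2], I[3,3], I[3,5], I[3,6]^2. HN layers by μ_θ (4 steps, strictly decreasing):
  μ^(1)=47; μ^(2)=12; μ^(3)=-13/3; μ^(4)=-23

((1, 1, 0, 0, 0, 0); (0, 0, 0, 1, 1, 0); (0, 0, 0, 2, 2, 2); (0, 0, 4, 0, 0, 0))


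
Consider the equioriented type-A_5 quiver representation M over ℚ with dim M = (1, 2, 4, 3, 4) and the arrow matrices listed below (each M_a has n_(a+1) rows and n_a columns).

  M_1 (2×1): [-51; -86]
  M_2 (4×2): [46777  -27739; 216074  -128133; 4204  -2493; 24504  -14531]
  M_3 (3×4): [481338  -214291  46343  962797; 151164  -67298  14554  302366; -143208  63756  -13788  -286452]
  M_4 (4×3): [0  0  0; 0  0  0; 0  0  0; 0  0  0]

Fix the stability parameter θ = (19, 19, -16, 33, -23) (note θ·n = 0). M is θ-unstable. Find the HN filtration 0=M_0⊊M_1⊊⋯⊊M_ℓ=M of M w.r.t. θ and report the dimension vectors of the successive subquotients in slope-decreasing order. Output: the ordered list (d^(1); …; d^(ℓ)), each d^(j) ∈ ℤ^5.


Interval decomposition of M: I[1,4], I[2,3], I[3,3]^2, I[4,4]^2, I[5,5]^4.
HN type (ℓ=5): μ^(1)=33; μ^(2)=22/3; μ^(3)=3/2; μ^(4)=-16; μ^(5)=-23

((0, 0, 0, 3, 0); (1, 1, 1, 0, 0); (0, 1, 1, 0, 0); (0, 0, 2, 0, 0); (0, 0, 0, 0, 4))


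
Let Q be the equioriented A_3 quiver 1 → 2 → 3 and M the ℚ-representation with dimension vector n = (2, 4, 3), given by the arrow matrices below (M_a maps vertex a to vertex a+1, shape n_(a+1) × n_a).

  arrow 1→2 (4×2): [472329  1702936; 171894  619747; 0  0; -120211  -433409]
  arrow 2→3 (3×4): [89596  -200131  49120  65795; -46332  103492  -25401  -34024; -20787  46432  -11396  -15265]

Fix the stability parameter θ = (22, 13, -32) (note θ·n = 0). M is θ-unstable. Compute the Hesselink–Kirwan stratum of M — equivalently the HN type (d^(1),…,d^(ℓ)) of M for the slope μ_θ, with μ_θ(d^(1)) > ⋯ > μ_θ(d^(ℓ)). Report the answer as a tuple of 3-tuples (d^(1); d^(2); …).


Barcode: M ≅ I[1,3]^2, I[2,2], I[2,3]. HN layers by μ_θ (3 steps, strictly decreasing):
  μ^(1)=13; μ^(2)=1; μ^(3)=-19/2

((0, 1, 0); (2, 2, 2); (0, 1, 1))


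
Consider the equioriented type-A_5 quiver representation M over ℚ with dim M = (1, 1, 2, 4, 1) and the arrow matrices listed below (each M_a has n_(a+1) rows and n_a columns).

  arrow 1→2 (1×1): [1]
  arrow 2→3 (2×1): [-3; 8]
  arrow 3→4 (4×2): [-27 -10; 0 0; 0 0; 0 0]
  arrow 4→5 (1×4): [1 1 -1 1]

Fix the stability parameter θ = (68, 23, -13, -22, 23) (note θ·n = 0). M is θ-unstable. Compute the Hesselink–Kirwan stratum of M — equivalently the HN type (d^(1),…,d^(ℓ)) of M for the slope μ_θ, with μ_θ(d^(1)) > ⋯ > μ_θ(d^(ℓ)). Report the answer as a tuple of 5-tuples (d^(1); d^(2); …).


Via rank(M_{q-1}∘⋯∘M_p): M ≅ I[1,5], I[3,3], I[4,4]^3.
μ_θ-semistable layers: μ^(1)=23; μ^(2)=14; μ^(3)=-13; μ^(4)=-22

((0, 0, 0, 0, 1); (1, 1, 1, 1, 0); (0, 0, 1, 0, 0); (0, 0, 0, 3, 0))


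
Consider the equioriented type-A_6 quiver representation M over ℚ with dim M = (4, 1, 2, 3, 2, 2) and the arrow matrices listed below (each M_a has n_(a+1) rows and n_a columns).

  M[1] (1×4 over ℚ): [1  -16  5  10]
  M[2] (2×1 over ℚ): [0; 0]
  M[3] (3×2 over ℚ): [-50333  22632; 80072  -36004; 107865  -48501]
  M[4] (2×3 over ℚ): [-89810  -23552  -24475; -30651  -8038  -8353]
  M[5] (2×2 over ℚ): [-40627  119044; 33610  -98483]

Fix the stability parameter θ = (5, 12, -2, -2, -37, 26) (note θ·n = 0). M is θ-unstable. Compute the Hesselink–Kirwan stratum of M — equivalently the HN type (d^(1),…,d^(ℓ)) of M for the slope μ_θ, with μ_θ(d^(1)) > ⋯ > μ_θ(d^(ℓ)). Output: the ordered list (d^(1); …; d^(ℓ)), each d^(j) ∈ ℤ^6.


Barcode: M ≅ I[1,1]^3, I[1,2], I[3,6]^2, I[4,4]. HN layers by μ_θ (5 steps, strictly decreasing):
  μ^(1)=26; μ^(2)=12; μ^(3)=5; μ^(4)=-2; μ^(5)=-41/3

((0, 0, 0, 0, 0, 2); (0, 1, 0, 0, 0, 0); (4, 0, 0, 0, 0, 0); (0, 0, 0, 1, 0, 0); (0, 0, 2, 2, 2, 0))


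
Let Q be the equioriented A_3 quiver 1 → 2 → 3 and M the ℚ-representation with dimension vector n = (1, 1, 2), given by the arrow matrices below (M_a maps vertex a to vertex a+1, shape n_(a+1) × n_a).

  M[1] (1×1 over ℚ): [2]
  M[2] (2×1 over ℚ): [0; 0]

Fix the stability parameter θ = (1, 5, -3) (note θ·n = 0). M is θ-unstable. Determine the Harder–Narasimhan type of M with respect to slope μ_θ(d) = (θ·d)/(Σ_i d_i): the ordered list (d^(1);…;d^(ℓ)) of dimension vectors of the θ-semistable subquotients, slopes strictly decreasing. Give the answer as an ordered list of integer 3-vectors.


Barcode: M ≅ I[1,2], I[3,3]^2. HN layers by μ_θ (3 steps, strictly decreasing):
  μ^(1)=5; μ^(2)=1; μ^(3)=-3

((0, 1, 0); (1, 0, 0); (0, 0, 2))


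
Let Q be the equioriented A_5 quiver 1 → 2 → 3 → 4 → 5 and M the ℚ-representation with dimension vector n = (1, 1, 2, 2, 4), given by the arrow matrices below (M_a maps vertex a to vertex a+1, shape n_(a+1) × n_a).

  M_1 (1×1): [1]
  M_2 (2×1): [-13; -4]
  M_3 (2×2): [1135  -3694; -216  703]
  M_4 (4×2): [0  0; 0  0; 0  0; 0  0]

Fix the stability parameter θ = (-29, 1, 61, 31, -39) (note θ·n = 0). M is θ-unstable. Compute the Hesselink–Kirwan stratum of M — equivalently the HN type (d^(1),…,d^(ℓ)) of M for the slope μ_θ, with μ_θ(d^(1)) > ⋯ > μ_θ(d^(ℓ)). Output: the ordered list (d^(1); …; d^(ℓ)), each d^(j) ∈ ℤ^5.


Interval decomposition of M: I[1,4], I[3,4], I[5,5]^4.
HN type (ℓ=4): μ^(1)=46; μ^(2)=1; μ^(3)=-29; μ^(4)=-39

((0, 0, 2, 2, 0); (0, 1, 0, 0, 0); (1, 0, 0, 0, 0); (0, 0, 0, 0, 4))


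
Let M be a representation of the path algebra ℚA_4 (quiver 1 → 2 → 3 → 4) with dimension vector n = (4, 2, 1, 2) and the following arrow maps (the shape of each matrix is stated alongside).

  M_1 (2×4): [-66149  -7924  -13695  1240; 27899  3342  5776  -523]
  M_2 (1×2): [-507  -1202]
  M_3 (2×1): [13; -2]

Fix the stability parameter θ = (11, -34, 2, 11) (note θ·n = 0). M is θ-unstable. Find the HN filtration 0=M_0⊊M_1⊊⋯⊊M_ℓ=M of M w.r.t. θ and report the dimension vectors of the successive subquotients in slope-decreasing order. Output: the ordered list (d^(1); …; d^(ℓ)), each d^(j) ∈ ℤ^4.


Interval decomposition of M: I[1,1]^2, I[1,2], I[1,4], I[4,4].
HN type (ℓ=3): μ^(1)=11; μ^(2)=2; μ^(3)=-23/2

((2, 0, 0, 2); (0, 0, 1, 0); (2, 2, 0, 0))


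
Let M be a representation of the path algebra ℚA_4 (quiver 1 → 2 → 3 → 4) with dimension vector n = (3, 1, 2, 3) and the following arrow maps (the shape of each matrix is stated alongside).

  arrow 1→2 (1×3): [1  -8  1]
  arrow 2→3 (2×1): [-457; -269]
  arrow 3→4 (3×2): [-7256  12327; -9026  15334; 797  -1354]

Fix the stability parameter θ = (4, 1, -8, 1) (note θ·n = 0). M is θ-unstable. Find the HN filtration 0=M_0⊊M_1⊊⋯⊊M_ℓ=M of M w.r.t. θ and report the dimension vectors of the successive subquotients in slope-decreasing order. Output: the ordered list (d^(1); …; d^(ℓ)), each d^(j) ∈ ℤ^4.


Via rank(M_{q-1}∘⋯∘M_p): M ≅ I[1,1]^2, I[1,4], I[3,4], I[4,4].
μ_θ-semistable layers: μ^(1)=4; μ^(2)=1; μ^(3)=-1; μ^(4)=-8

((2, 0, 0, 0); (0, 0, 0, 3); (1, 1, 1, 0); (0, 0, 1, 0))


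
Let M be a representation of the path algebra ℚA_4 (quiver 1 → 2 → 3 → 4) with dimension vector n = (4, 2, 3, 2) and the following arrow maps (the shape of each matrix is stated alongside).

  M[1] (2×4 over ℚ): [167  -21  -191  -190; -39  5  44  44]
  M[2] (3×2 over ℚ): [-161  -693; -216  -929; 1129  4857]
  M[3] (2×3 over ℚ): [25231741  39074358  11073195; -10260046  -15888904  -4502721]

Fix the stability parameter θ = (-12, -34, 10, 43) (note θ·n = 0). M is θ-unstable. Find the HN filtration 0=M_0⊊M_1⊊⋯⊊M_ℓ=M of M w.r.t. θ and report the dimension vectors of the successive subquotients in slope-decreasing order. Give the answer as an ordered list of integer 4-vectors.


Via rank(M_{q-1}∘⋯∘M_p): M ≅ I[1,1]^2, I[1,4]^2, I[3,3].
μ_θ-semistable layers: μ^(1)=43; μ^(2)=10; μ^(3)=-12; μ^(4)=-23

((0, 0, 0, 2); (0, 0, 3, 0); (2, 0, 0, 0); (2, 2, 0, 0))


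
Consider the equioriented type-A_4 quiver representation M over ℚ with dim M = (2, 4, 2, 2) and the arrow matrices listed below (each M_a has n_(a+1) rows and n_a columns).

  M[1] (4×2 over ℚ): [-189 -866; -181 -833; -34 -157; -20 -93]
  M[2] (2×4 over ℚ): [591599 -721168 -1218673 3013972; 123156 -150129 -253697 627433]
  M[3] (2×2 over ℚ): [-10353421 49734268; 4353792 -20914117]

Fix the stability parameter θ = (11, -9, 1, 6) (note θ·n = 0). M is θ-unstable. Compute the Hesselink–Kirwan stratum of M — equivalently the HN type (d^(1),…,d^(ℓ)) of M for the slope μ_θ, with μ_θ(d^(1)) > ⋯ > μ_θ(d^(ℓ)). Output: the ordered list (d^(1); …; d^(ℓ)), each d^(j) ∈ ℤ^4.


Via rank(M_{q-1}∘⋯∘M_p): M ≅ I[1,4]^2, I[2,2]^2.
μ_θ-semistable layers: μ^(1)=6; μ^(2)=1; μ^(3)=-9

((0, 0, 0, 2); (2, 2, 2, 0); (0, 2, 0, 0))


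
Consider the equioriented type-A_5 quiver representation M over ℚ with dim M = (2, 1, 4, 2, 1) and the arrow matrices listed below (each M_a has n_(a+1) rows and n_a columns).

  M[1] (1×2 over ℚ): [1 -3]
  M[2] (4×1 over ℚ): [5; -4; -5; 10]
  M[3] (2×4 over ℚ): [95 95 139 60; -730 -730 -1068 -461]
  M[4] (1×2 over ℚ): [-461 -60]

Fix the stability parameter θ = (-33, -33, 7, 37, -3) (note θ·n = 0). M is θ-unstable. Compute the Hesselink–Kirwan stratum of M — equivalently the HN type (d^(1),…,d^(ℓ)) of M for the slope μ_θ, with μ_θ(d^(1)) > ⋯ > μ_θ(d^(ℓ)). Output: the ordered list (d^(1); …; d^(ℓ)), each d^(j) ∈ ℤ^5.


Barcode: M ≅ I[1,1], I[1,3], I[3,3], I[3,4], I[3,5]. HN layers by μ_θ (4 steps, strictly decreasing):
  μ^(1)=37; μ^(2)=17; μ^(3)=7; μ^(4)=-33

((0, 0, 0, 1, 0); (0, 0, 0, 1, 1); (0, 0, 4, 0, 0); (2, 1, 0, 0, 0))


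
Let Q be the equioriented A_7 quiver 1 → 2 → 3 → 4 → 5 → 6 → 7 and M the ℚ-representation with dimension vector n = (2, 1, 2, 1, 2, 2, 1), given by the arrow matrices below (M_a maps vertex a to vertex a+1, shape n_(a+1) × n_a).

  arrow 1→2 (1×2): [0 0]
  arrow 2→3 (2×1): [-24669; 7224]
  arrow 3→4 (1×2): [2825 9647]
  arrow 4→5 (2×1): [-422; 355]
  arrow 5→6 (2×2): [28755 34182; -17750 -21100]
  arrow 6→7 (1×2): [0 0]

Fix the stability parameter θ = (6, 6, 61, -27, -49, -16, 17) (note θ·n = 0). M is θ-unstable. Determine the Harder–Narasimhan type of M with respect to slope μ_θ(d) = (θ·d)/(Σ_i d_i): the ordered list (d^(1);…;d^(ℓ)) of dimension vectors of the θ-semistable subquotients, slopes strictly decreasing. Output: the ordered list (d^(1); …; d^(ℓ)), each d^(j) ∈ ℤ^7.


Via rank(M_{q-1}∘⋯∘M_p): M ≅ I[1,1]^2, I[2,5], I[3,3], I[5,6], I[6,6], I[7,7].
μ_θ-semistable layers: μ^(1)=61; μ^(2)=17; μ^(3)=6; μ^(4)=-9/4; μ^(5)=-16; μ^(6)=-49

((0, 0, 1, 0, 0, 0, 0); (0, 0, 0, 0, 0, 0, 1); (2, 0, 0, 0, 0, 0, 0); (0, 1, 1, 1, 1, 0, 0); (0, 0, 0, 0, 0, 2, 0); (0, 0, 0, 0, 1, 0, 0))


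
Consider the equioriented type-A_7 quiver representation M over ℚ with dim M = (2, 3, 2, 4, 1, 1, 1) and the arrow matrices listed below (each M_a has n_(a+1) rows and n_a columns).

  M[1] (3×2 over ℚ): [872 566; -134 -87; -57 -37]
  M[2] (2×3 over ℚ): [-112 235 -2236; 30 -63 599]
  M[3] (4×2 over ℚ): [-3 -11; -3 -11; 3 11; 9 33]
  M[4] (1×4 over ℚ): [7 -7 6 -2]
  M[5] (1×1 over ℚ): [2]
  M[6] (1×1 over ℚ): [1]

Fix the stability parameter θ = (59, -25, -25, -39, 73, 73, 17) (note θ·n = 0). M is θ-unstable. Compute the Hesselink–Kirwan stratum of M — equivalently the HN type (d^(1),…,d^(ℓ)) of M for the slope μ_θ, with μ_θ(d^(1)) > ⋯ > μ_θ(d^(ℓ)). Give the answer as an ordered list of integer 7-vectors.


Via rank(M_{q-1}∘⋯∘M_p): M ≅ I[1,3], I[1,4], I[2,2], I[4,4]^2, I[4,7].
μ_θ-semistable layers: μ^(1)=163/3; μ^(2)=3; μ^(3)=-15/2; μ^(4)=-25; μ^(5)=-39

((0, 0, 0, 0, 1, 1, 1); (1, 1, 1, 0, 0, 0, 0); (1, 1, 1, 1, 0, 0, 0); (0, 1, 0, 0, 0, 0, 0); (0, 0, 0, 3, 0, 0, 0))


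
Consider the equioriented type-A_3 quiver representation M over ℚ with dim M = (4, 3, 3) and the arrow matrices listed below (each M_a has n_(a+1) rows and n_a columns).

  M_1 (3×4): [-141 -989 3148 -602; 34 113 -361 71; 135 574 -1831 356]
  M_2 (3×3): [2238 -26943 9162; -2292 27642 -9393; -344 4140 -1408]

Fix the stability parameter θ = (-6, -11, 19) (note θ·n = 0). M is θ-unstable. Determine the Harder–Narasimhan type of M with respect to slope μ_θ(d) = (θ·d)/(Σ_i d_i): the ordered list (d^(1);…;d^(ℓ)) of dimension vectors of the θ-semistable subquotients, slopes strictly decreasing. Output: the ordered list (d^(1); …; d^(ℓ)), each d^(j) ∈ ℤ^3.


Barcode: M ≅ I[1,1], I[1,2], I[1,3]^2, I[3,3]. HN layers by μ_θ (3 steps, strictly decreasing):
  μ^(1)=19; μ^(2)=-6; μ^(3)=-17/2

((0, 0, 3); (1, 0, 0); (3, 3, 0))


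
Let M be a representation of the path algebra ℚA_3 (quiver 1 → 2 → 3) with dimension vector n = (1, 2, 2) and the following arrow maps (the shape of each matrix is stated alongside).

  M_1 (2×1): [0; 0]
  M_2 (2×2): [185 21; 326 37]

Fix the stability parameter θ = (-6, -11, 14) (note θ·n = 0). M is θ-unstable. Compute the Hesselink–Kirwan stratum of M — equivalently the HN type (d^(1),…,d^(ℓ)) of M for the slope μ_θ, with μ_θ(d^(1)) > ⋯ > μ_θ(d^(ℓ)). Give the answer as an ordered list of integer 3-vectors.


Barcode: M ≅ I[1,1], I[2,3]^2. HN layers by μ_θ (3 steps, strictly decreasing):
  μ^(1)=14; μ^(2)=-6; μ^(3)=-11

((0, 0, 2); (1, 0, 0); (0, 2, 0))


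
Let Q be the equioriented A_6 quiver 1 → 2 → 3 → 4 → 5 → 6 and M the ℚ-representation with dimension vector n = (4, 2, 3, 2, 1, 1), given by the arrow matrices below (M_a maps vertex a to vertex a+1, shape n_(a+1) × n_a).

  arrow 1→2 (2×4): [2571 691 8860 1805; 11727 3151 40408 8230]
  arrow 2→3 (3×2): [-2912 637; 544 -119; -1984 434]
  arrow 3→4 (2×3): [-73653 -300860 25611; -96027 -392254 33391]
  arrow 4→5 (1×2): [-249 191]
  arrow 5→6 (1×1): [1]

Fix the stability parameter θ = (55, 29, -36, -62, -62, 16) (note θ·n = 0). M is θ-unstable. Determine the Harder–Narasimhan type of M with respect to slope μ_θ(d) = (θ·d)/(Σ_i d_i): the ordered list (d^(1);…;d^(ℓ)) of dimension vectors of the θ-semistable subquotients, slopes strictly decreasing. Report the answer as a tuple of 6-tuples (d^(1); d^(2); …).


Via rank(M_{q-1}∘⋯∘M_p): M ≅ I[1,1]^2, I[1,2], I[1,6], I[3,3], I[3,4].
μ_θ-semistable layers: μ^(1)=55; μ^(2)=42; μ^(3)=16; μ^(4)=-76/5; μ^(5)=-36; μ^(6)=-49

((2, 0, 0, 0, 0, 0); (1, 1, 0, 0, 0, 0); (0, 0, 0, 0, 0, 1); (1, 1, 1, 1, 1, 0); (0, 0, 1, 0, 0, 0); (0, 0, 1, 1, 0, 0))


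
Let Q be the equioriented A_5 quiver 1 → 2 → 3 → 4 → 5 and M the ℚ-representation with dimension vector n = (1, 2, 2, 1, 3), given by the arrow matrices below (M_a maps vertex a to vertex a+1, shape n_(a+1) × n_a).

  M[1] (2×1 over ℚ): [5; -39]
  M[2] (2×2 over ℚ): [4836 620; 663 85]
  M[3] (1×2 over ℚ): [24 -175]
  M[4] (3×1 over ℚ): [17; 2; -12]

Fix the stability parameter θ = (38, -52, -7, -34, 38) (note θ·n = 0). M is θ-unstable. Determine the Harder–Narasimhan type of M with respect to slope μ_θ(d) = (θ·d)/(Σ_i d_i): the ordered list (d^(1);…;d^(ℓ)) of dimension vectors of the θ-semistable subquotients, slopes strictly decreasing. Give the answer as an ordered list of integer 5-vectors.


Interval decomposition of M: I[1,2], I[2,5], I[3,3], I[5,5]^2.
HN type (ℓ=4): μ^(1)=38; μ^(2)=-7; μ^(3)=-41/2; μ^(4)=-52

((0, 0, 0, 0, 3); (1, 1, 1, 0, 0); (0, 0, 1, 1, 0); (0, 1, 0, 0, 0))


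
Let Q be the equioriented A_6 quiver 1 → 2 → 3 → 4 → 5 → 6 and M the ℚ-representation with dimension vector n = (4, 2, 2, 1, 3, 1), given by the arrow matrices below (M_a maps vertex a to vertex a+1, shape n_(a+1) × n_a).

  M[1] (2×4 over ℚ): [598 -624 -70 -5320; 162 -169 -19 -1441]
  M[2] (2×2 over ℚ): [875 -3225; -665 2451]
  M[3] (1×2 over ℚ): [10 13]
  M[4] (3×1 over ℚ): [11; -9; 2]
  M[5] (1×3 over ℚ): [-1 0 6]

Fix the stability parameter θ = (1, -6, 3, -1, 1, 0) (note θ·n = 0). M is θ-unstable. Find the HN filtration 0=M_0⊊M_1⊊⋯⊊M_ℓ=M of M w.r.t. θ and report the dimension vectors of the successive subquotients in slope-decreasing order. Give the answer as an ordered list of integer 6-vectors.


Interval decomposition of M: I[1,1]^2, I[1,2], I[1,6], I[3,3], I[5,5]^2.
HN type (ℓ=4): μ^(1)=3; μ^(2)=1; μ^(3)=3/4; μ^(4)=-5/2

((0, 0, 1, 0, 0, 0); (2, 0, 0, 0, 2, 0); (0, 0, 1, 1, 1, 1); (2, 2, 0, 0, 0, 0))


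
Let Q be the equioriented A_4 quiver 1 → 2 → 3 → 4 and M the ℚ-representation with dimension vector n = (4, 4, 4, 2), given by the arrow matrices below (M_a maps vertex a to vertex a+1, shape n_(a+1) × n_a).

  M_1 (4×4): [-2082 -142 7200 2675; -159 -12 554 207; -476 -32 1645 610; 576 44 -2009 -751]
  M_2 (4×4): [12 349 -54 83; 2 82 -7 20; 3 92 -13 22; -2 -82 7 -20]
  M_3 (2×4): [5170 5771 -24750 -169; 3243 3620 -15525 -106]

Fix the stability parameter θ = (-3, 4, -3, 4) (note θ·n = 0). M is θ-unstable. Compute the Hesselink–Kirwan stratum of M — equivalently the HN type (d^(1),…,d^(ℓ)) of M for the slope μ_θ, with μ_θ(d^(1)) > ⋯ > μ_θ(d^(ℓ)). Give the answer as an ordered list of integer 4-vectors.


Interval decomposition of M: I[1,2], I[1,3]^2, I[1,4], I[3,4].
HN type (ℓ=3): μ^(1)=4; μ^(2)=1/2; μ^(3)=-3

((0, 1, 0, 2); (0, 3, 3, 0); (4, 0, 1, 0))


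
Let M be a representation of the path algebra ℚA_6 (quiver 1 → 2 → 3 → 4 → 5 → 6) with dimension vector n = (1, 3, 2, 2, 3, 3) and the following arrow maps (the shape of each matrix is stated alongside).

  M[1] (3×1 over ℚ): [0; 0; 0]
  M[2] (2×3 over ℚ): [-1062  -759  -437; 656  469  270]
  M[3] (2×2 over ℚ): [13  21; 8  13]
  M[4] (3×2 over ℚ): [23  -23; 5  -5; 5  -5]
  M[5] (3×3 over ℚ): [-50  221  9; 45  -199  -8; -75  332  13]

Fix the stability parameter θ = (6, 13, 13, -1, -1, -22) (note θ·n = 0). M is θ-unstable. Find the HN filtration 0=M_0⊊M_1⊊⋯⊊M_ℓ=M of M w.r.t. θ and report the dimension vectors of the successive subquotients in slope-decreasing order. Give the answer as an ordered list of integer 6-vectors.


Via rank(M_{q-1}∘⋯∘M_p): M ≅ I[1,1], I[2,2], I[2,4], I[2,5], I[5,6]^2, I[6,6].
μ_θ-semistable layers: μ^(1)=13; μ^(2)=25/3; μ^(3)=6; μ^(4)=-23/2; μ^(5)=-22

((0, 1, 0, 0, 0, 0); (0, 1, 1, 1, 0, 0); (1, 1, 1, 1, 1, 0); (0, 0, 0, 0, 2, 2); (0, 0, 0, 0, 0, 1))


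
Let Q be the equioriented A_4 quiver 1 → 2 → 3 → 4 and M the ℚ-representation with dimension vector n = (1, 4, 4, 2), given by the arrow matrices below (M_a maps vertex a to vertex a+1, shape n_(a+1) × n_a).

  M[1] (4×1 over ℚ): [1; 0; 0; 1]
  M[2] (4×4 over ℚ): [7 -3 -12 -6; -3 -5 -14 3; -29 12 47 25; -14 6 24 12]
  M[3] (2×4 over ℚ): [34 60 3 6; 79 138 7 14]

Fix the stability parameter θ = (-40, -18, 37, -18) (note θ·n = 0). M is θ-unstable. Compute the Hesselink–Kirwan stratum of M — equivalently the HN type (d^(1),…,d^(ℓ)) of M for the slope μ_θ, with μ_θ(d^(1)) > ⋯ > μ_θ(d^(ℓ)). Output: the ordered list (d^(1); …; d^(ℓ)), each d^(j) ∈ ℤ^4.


Interval decomposition of M: I[1,4], I[2,2], I[2,3], I[2,4], I[3,3].
HN type (ℓ=4): μ^(1)=37; μ^(2)=19/2; μ^(3)=-18; μ^(4)=-40

((0, 0, 2, 0); (0, 0, 2, 2); (0, 4, 0, 0); (1, 0, 0, 0))


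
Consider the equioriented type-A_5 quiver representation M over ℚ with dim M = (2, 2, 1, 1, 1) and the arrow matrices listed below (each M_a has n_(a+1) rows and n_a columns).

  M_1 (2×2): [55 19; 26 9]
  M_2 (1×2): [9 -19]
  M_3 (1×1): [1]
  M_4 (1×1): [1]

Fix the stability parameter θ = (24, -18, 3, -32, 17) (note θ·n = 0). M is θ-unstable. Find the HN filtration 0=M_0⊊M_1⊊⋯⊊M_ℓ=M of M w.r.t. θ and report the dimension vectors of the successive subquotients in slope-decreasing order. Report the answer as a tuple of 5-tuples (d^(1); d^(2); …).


Interval decomposition of M: I[1,2], I[1,5].
HN type (ℓ=3): μ^(1)=17; μ^(2)=3; μ^(3)=-23/4

((0, 0, 0, 0, 1); (1, 1, 0, 0, 0); (1, 1, 1, 1, 0))


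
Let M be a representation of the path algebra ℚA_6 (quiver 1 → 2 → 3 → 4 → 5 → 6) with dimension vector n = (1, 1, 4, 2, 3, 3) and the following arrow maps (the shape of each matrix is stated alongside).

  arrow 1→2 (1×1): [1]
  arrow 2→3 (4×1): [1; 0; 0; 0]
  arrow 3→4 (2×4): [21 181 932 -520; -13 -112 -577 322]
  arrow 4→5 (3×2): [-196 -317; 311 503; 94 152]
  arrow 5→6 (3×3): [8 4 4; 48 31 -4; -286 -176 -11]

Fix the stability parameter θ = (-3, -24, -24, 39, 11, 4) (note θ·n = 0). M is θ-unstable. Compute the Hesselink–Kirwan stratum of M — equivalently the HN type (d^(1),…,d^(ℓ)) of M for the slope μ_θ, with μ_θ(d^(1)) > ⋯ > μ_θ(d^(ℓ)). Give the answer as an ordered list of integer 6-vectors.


Interval decomposition of M: I[1,5], I[3,3]^2, I[3,6], I[5,6], I[6,6].
HN type (ℓ=6): μ^(1)=25; μ^(2)=18; μ^(3)=15/2; μ^(4)=4; μ^(5)=-17; μ^(6)=-24

((0, 0, 0, 1, 1, 0); (0, 0, 0, 1, 1, 1); (0, 0, 0, 0, 1, 1); (0, 0, 0, 0, 0, 1); (1, 1, 1, 0, 0, 0); (0, 0, 3, 0, 0, 0))
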